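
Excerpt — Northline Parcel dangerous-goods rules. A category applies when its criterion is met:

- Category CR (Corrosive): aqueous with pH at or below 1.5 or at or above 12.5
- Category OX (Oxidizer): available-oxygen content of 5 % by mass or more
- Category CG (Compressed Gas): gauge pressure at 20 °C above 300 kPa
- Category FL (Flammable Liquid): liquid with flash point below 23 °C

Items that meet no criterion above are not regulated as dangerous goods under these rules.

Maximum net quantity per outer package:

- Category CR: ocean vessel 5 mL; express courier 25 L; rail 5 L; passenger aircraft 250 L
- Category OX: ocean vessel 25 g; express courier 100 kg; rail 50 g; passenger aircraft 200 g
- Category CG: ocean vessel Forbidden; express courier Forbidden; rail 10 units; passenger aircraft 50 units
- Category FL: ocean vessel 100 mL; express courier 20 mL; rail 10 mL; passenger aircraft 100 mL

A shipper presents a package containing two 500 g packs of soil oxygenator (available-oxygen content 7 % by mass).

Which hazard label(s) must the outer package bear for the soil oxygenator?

Soil oxygenator: available-oxygen content 7 % by mass ≥ 5 % by mass → Category OX (Oxidizer).
Only the Category OX label is required.

Category OX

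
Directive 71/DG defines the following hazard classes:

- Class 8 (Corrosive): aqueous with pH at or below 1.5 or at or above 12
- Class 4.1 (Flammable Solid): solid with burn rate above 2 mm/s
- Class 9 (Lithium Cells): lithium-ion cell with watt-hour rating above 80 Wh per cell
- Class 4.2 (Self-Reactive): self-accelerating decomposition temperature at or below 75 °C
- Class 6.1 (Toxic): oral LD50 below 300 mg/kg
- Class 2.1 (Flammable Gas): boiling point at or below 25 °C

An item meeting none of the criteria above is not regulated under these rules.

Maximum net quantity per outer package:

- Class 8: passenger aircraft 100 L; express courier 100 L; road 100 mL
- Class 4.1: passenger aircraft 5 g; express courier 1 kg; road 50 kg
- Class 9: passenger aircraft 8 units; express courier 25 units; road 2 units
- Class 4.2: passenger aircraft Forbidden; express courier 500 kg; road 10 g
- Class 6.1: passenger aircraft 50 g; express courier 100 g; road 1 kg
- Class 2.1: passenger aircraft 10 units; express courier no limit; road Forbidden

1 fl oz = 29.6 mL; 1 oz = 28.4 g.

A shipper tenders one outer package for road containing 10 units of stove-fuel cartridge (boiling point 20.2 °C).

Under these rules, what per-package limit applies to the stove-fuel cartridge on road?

Forbidden

With boiling point 20.2 °C (≤ 25 °C), the stove-fuel cartridge falls in Class 2.1.
The road limit for Class 2.1 is Forbidden.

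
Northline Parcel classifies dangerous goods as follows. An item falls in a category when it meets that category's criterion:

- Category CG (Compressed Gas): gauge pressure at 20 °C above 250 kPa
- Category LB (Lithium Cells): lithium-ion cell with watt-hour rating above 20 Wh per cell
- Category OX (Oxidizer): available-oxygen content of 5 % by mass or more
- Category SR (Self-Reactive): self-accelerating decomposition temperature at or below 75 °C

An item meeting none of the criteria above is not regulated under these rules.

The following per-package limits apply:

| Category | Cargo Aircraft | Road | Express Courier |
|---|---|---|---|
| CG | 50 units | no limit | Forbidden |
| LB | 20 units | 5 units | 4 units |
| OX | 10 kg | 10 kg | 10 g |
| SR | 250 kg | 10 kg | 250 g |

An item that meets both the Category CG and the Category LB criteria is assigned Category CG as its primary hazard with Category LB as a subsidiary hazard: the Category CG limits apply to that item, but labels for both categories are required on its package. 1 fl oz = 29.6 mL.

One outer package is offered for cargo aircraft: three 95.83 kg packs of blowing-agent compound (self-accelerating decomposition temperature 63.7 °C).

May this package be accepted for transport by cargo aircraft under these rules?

No

Blowing-agent compound: self-accelerating decomposition temperature 63.7 °C ≤ 75 °C → Category SR (Self-Reactive).
Category SR quantity: three 95.83 kg packs = 287.49 kg.
That exceeds the Category SR cargo aircraft limit of 250 kg.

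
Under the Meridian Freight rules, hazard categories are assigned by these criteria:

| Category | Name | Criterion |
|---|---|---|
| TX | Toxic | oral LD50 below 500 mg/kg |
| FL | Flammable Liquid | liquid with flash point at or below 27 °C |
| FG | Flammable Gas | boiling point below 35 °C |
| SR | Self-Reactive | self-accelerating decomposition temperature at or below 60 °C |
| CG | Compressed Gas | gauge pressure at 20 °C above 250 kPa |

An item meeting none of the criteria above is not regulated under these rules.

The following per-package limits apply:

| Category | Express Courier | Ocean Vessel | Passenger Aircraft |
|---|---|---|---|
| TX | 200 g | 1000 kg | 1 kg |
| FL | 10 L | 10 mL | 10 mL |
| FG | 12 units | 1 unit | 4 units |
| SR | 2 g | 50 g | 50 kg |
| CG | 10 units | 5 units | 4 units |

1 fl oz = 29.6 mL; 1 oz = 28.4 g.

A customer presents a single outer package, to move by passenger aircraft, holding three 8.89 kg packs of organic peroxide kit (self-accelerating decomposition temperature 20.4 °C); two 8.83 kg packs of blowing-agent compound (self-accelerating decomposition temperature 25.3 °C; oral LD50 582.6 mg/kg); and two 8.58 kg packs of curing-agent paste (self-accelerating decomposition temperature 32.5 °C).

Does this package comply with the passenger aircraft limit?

With self-accelerating decomposition temperature 20.4 °C (≤ 60 °C), the organic peroxide kit falls in Category SR.
With self-accelerating decomposition temperature 25.3 °C (≤ 60 °C), the blowing-agent compound falls in Category SR.
With self-accelerating decomposition temperature 32.5 °C (≤ 60 °C), the curing-agent paste falls in Category SR.
Category SR net quantity: (three 8.89 kg packs = 26.67 kg) + (two 8.83 kg packs = 17.66 kg) + (two 8.58 kg packs = 17.16 kg) = 61.49 kg.
That exceeds the Category SR passenger aircraft limit of 50 kg.

No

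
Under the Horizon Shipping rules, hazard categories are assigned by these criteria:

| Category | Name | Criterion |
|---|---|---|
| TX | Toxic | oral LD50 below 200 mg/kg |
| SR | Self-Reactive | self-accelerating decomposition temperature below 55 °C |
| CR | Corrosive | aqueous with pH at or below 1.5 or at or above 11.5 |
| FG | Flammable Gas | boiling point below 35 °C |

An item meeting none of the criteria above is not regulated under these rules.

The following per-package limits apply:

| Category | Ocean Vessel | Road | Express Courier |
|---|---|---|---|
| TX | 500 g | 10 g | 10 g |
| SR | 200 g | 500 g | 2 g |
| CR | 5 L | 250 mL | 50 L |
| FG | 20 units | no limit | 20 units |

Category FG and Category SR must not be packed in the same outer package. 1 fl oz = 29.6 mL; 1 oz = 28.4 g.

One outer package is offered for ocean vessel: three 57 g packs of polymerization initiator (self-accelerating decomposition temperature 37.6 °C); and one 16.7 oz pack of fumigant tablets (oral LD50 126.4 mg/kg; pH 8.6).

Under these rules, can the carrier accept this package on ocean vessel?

Yes

Self-accelerating decomposition temperature 37.6 °C meets the Category SR criterion (Self-Reactive), so the polymerization initiator is Category SR.
Fumigant tablets: oral LD50 126.4 mg/kg < 200 mg/kg → Category TX (Toxic).
Category TX quantity: one 16.7 oz pack = 474.28 g.
474.28 g ≤ 500 g (ocean vessel limit, Category TX) — within limit.
Category SR quantity: three 57 g packs = 171 g.
That is within the Category SR ocean vessel limit of 200 g.
The segregation rule (Category FG with Category SR) does not apply to Category TX with Category SR.
Every hazard category is within its ocean vessel limit and no segregation rule is violated.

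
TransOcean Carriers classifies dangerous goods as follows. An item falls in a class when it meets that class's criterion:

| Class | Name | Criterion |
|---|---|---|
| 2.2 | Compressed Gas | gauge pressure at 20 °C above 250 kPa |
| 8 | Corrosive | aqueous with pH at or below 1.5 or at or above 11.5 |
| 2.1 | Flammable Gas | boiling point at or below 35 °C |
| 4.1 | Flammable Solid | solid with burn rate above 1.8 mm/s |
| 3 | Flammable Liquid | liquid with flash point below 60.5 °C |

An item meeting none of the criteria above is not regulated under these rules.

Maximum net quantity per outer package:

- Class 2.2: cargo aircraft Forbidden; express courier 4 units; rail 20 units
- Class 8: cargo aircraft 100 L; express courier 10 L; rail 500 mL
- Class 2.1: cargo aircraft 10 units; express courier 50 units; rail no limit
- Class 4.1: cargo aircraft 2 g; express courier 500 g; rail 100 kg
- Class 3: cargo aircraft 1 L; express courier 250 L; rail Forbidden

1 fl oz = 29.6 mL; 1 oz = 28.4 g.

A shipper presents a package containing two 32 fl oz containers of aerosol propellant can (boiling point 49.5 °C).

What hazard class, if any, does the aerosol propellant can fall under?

Not regulated

boiling point 49.5 °C is not below 35 °C, so Class 2.1 does not apply.
No criterion is met, so the item is not regulated.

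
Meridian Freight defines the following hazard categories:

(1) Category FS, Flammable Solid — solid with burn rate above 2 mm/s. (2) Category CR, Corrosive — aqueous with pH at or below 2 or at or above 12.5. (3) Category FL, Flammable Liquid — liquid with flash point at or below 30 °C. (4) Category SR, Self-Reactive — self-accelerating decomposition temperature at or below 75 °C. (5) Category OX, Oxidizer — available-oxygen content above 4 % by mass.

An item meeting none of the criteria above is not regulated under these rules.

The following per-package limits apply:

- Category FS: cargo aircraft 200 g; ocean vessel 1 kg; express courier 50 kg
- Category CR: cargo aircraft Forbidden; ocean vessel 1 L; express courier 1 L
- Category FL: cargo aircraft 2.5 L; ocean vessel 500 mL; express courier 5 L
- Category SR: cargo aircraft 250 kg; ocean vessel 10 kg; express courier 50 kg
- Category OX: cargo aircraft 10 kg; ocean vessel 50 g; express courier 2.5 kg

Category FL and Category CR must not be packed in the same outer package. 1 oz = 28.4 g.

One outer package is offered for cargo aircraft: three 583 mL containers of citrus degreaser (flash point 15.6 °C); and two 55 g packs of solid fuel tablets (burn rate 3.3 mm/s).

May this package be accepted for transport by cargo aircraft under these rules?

Yes

With flash point 15.6 °C (≤ 30 °C), the citrus degreaser falls in Category FL.
Burn rate 3.3 mm/s meets the Category FS criterion (Flammable Solid), so the solid fuel tablets are Category FS.
Category FL quantity: three 583 mL containers = 1.749 L.
1.749 L ≤ 2.5 L (cargo aircraft limit, Category FL) — within limit.
Category FS quantity: two 55 g packs = 110 g.
That is within the Category FS cargo aircraft limit of 200 g.
The segregation rule (Category FL with Category CR) does not apply to Category FL with Category FS.
Every hazard category is within its cargo aircraft limit and no segregation rule is violated.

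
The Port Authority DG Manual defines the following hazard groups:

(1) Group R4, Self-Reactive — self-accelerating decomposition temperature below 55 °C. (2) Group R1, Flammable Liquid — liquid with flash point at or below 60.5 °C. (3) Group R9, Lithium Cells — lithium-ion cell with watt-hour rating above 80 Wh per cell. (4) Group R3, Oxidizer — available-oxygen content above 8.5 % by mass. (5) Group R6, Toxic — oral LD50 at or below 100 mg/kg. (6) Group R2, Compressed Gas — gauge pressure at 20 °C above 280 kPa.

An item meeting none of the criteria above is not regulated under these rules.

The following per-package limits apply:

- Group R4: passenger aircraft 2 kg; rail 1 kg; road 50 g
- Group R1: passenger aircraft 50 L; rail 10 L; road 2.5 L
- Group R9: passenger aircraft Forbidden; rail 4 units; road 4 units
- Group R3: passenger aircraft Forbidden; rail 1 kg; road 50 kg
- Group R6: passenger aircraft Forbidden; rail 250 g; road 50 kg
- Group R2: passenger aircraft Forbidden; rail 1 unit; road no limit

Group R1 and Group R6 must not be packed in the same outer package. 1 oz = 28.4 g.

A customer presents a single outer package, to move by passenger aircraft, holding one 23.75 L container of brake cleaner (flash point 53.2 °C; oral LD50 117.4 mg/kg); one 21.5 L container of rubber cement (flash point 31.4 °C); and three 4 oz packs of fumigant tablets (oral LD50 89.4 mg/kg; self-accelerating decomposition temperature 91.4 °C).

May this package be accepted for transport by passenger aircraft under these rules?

The brake cleaner has flash point 53.2 °C, which is ≤ 60.5 °C, so it is Group R1 (Flammable Liquid).
Flash point 31.4 °C meets the Group R1 criterion (Flammable Liquid), so the rubber cement is Group R1.
Fumigant tablets: oral LD50 89.4 mg/kg ≤ 100 mg/kg → Group R6 (Toxic).
Group R1 net quantity: 23.75 L + 21.5 L = 45.25 L.
45.25 L ≤ 50 L (passenger aircraft limit, Group R1) — within limit.
Group R6 quantity: three 4 oz packs = 340.8 g.
By passenger aircraft, Group R6 is Forbidden regardless of quantity.
Group R1 and Group R6 may not share an outer package.

No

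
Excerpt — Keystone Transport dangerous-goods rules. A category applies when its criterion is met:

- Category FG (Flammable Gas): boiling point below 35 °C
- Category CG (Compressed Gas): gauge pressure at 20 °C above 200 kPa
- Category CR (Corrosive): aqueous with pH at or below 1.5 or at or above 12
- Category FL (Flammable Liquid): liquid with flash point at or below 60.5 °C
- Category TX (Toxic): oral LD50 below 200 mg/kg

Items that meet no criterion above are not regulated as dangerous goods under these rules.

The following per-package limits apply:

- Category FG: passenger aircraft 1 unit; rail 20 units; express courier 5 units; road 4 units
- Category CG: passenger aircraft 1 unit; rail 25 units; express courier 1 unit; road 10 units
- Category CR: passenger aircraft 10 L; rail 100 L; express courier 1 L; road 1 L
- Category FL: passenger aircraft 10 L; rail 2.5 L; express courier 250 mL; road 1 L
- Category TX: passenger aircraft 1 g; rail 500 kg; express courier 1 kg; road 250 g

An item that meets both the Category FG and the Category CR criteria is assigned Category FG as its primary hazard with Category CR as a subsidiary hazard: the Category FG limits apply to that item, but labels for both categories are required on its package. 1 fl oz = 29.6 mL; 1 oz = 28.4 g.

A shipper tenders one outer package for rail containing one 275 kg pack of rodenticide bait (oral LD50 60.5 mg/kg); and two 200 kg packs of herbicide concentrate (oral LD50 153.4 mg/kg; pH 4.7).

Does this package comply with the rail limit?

The rodenticide bait has oral LD50 60.5 mg/kg, which is < 200 mg/kg, so it is Category TX (Toxic).
Oral LD50 153.4 mg/kg meets the Category TX criterion (Toxic), so the herbicide concentrate is Category TX.
Category TX net quantity: 275 kg + (two 200 kg packs = 400 kg) = 675 kg.
675 kg exceeds the rail limit of 500 kg for Category TX.

No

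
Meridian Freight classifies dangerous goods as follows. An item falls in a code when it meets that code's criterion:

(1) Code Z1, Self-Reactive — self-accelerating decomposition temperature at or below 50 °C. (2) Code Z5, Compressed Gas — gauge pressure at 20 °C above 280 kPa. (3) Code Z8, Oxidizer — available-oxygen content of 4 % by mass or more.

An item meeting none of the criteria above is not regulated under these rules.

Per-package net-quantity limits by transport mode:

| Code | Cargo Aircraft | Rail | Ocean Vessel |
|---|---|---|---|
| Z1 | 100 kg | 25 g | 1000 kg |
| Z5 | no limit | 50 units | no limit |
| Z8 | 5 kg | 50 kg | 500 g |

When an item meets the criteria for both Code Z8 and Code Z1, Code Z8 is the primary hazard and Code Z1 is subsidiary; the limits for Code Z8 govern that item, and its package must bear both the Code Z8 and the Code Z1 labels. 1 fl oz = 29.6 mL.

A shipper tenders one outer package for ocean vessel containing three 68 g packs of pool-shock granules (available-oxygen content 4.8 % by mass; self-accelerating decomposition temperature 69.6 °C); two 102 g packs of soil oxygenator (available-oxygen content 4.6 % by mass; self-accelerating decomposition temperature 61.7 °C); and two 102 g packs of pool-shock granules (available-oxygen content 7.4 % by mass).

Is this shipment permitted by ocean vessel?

The pool-shock granules have available-oxygen content 4.8 % by mass, which is ≥ 4 % by mass, so they are Code Z8 (Oxidizer).
The soil oxygenator has available-oxygen content 4.6 % by mass, which is ≥ 4 % by mass, so it is Code Z8 (Oxidizer).
The pool-shock granules have available-oxygen content 7.4 % by mass, which is ≥ 4 % by mass, so they are Code Z8 (Oxidizer).
Total Code Z8: (three 68 g packs = 204 g) + (two 102 g packs = 204 g) + (two 102 g packs = 204 g) = 612 g.
That exceeds the Code Z8 ocean vessel limit of 500 g.

No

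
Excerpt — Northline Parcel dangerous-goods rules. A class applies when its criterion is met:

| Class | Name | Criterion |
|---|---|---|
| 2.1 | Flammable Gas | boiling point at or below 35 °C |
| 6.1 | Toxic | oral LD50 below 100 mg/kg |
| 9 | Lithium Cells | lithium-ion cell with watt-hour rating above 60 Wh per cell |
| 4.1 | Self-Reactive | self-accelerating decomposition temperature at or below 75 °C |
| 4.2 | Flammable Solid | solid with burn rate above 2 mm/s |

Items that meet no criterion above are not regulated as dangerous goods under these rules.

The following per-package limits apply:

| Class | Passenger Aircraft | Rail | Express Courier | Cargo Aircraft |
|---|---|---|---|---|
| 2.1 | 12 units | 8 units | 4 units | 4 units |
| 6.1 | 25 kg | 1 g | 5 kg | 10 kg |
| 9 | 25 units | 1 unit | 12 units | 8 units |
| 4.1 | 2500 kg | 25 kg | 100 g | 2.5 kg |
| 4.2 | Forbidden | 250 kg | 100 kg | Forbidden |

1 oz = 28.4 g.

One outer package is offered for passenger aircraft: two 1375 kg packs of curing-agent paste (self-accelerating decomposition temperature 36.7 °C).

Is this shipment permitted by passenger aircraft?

No

With self-accelerating decomposition temperature 36.7 °C (≤ 75 °C), the curing-agent paste falls in Class 4.1.
Class 4.1 quantity: two 1375 kg packs = 2750 kg.
2750 kg > 2500 kg (passenger aircraft limit, Class 4.1) — over the limit.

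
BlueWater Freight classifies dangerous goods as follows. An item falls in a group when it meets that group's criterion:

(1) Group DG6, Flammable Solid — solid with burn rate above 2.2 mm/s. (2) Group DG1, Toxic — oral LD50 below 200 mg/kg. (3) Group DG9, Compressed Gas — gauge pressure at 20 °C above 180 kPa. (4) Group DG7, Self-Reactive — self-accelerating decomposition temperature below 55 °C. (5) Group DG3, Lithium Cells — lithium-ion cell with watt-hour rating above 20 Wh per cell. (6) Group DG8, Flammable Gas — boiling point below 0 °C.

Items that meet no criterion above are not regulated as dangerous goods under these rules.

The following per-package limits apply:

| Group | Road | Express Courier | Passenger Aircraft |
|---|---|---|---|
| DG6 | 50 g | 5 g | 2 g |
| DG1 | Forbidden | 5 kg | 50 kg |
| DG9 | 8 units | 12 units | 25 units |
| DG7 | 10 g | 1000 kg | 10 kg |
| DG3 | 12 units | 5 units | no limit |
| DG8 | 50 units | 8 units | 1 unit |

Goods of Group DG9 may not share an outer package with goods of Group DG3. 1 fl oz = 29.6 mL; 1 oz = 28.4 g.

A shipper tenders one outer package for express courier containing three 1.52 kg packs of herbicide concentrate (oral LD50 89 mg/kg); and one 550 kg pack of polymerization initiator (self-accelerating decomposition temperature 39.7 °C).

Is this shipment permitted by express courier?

The herbicide concentrate has oral LD50 89 mg/kg, which is < 200 mg/kg, so it is Group DG1 (Toxic).
The polymerization initiator has self-accelerating decomposition temperature 39.7 °C, which is < 55 °C, so it is Group DG7 (Self-Reactive).
Group DG1 quantity: three 1.52 kg packs = 4.56 kg.
That is within the Group DG1 express courier limit of 5 kg.
Group DG7 quantity: 550 kg.
550 kg is within the express courier limit of 1000 kg for Group DG7.
The segregation rule (Group DG9 with Group DG3) does not apply to Group DG1 with Group DG7.
Every hazard group is within its express courier limit and no segregation rule is violated.

Yes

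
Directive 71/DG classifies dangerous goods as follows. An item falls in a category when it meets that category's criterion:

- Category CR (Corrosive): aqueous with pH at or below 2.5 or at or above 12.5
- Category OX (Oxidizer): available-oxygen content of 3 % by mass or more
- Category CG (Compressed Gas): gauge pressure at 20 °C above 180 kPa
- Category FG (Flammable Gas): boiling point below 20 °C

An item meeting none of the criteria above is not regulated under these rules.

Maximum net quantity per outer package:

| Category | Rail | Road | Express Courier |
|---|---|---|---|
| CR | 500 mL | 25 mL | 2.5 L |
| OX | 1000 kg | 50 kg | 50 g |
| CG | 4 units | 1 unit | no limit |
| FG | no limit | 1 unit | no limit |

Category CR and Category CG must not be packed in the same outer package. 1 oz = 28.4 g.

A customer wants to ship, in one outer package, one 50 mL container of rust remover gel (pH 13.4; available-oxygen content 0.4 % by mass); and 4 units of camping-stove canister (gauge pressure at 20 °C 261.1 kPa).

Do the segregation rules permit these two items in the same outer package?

The rust remover gel has pH 13.4, which is ≥ 12.5, so it is Category CR (Corrosive).
Camping-stove canister: gauge pressure at 20 °C 261.1 kPa > 180 kPa → Category CG (Compressed Gas).
Category CR and Category CG may not share an outer package.

No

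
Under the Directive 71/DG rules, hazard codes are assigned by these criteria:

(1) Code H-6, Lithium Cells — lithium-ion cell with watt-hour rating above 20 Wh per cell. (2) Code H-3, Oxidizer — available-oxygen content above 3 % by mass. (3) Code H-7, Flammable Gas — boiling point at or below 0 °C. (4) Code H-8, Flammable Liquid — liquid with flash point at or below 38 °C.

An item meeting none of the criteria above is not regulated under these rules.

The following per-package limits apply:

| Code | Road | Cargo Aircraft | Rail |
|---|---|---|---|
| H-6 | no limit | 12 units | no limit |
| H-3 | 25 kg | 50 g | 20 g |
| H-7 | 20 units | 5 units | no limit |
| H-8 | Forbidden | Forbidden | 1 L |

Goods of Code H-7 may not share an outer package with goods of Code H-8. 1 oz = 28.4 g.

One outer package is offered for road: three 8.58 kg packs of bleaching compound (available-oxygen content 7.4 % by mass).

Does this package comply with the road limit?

No

Available-oxygen content 7.4 % by mass meets the Code H-3 criterion (Oxidizer), so the bleaching compound is Code H-3.
Code H-3 quantity: three 8.58 kg packs = 25.74 kg.
25.74 kg > 25 kg (road limit, Code H-3) — over the limit.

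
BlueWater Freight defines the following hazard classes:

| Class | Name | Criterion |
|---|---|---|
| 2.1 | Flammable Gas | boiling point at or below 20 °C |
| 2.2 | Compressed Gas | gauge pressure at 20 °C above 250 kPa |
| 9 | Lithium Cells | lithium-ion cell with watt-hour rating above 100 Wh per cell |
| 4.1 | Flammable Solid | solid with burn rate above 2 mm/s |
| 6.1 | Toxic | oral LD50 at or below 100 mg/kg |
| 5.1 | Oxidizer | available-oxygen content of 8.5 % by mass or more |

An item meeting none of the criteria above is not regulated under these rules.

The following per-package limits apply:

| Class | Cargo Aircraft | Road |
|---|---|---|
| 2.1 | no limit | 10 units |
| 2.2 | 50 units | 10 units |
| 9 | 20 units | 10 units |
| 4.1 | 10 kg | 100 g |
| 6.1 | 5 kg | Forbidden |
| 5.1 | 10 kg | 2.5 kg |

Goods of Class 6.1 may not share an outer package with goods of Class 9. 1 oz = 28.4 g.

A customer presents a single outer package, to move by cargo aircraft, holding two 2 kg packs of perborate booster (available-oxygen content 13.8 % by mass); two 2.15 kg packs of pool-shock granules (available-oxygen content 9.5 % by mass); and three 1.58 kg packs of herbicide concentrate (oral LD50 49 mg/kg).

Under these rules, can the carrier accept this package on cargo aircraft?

Yes

Perborate booster: available-oxygen content 13.8 % by mass ≥ 8.5 % by mass → Class 5.1 (Oxidizer).
The pool-shock granules have available-oxygen content 9.5 % by mass, which is ≥ 8.5 % by mass, so they are Class 5.1 (Oxidizer).
Oral LD50 49 mg/kg meets the Class 6.1 criterion (Toxic), so the herbicide concentrate is Class 6.1.
Class 6.1 quantity: three 1.58 kg packs = 4.74 kg.
That is within the Class 6.1 cargo aircraft limit of 5 kg.
Total Class 5.1: (two 2 kg packs = 4 kg) + (two 2.15 kg packs = 4.3 kg) = 8.3 kg.
8.3 kg ≤ 10 kg (cargo aircraft limit, Class 5.1) — within limit.
The segregation rule (Class 6.1 with Class 9) does not apply to Class 6.1 with Class 5.1.
Every hazard class is within its cargo aircraft limit and no segregation rule is violated.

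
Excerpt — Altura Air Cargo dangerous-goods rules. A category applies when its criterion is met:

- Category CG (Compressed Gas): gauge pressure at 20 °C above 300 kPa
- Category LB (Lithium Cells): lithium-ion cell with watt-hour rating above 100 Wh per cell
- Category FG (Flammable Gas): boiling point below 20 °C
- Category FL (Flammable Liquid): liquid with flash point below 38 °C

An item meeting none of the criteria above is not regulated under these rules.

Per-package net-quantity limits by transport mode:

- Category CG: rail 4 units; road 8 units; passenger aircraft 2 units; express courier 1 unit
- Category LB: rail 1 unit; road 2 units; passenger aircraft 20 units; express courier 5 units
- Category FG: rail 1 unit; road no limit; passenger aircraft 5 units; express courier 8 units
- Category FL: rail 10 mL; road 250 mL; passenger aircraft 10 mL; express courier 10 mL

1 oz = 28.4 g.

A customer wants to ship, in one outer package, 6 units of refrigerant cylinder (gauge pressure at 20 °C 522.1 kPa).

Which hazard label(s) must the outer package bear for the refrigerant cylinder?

Refrigerant cylinder: gauge pressure at 20 °C 522.1 kPa > 300 kPa → Category CG (Compressed Gas).
Only the Category CG label is required.

Category CG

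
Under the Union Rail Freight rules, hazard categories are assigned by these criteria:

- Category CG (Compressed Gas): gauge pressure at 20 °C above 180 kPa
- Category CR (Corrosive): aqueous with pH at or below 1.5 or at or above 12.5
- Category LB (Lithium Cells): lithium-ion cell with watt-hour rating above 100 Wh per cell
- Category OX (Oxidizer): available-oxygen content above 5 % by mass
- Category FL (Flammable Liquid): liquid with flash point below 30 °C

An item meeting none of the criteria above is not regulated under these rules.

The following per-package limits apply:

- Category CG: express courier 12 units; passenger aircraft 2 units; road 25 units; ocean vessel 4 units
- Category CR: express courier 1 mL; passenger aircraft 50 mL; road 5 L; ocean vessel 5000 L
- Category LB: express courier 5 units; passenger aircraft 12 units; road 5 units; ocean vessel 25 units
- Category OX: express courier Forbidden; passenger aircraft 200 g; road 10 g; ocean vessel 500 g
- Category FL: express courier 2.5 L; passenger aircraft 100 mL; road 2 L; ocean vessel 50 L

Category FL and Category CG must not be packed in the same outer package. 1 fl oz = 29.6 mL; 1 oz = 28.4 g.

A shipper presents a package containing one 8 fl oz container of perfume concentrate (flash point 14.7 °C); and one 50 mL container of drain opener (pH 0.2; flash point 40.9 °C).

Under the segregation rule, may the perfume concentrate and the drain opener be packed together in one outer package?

Yes

Flash point 14.7 °C meets the Category FL criterion (Flammable Liquid), so the perfume concentrate is Category FL.
The drain opener has pH 0.2, which is ≤ 1.5, so it is Category CR (Corrosive).
No segregation rule bars Category FL with Category CR.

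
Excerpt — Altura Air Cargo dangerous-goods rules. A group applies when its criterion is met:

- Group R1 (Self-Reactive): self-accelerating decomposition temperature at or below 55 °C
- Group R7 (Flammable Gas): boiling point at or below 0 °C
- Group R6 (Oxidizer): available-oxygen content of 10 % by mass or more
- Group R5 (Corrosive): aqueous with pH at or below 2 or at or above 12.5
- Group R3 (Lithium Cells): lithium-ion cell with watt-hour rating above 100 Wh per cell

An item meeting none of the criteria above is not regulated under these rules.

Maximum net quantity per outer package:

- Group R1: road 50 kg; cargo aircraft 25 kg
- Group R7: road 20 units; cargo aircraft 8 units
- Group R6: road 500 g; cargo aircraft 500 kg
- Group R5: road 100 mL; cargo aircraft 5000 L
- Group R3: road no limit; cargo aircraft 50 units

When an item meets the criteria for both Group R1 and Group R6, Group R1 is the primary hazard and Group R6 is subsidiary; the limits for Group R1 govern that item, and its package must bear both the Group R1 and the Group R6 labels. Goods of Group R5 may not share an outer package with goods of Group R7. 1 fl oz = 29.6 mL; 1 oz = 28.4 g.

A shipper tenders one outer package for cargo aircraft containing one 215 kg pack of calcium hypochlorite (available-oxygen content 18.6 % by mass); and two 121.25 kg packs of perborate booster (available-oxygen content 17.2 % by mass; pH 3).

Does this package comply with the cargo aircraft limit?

With available-oxygen content 18.6 % by mass (≥ 10 % by mass), the calcium hypochlorite falls in Group R6.
With available-oxygen content 17.2 % by mass (≥ 10 % by mass), the perborate booster falls in Group R6.
Total Group R6: 215 kg + (two 121.25 kg packs = 242.5 kg) = 457.5 kg.
That is within the Group R6 cargo aircraft limit of 500 kg.

Yes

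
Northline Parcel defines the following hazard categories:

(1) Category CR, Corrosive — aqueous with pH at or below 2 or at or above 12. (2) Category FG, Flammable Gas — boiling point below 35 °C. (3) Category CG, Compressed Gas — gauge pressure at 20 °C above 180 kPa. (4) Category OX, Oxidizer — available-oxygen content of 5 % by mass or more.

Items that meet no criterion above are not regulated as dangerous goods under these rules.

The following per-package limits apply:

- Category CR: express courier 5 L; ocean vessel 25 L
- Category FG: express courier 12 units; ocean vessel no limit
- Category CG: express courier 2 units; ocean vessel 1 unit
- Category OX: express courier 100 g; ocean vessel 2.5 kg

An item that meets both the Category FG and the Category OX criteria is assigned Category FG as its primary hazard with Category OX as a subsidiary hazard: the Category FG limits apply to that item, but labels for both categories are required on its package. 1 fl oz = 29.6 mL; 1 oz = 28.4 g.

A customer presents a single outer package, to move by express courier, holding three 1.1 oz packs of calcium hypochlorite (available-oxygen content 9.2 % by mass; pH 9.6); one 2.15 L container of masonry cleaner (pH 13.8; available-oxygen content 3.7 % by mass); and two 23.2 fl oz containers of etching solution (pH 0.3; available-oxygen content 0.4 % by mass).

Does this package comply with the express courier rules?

The calcium hypochlorite has available-oxygen content 9.2 % by mass, which is ≥ 5 % by mass, so it is Category OX (Oxidizer).
pH 13.8 meets the Category CR criterion (Corrosive), so the masonry cleaner is Category CR.
Etching solution: pH 0.3 ≤ 2 → Category CR (Corrosive).
Category CR net quantity: 2.15 L + (two 23.2 fl oz containers = 1373.44 mL) = 3523.44 mL.
3523.44 mL ≤ 5 L (express courier limit, Category CR) — within limit.
Category OX quantity: three 1.1 oz packs = 93.72 g.
That is within the Category OX express courier limit of 100 g.
Every hazard category is within its express courier limit and no segregation rule is violated.

Yes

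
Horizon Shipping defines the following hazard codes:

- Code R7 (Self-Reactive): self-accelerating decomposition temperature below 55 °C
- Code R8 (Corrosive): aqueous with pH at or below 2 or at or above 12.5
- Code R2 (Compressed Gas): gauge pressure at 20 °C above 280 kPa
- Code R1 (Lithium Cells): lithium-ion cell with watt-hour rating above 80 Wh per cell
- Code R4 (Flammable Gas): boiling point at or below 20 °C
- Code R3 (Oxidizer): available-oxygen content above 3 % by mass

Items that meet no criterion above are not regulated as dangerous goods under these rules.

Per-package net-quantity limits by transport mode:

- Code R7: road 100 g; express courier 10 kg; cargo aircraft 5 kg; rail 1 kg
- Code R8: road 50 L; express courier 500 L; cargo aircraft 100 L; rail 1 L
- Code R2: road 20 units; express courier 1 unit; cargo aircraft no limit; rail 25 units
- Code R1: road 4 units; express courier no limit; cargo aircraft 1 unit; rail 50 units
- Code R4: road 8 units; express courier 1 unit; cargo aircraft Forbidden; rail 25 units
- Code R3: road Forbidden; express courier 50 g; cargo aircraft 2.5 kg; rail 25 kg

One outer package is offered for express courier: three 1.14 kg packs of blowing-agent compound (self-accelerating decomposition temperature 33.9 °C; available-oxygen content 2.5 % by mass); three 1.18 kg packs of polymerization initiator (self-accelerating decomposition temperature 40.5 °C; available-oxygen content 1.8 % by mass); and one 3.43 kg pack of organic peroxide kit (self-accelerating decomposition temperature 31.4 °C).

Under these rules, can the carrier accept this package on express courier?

No

The blowing-agent compound has self-accelerating decomposition temperature 33.9 °C, which is < 55 °C, so it is Code R7 (Self-Reactive).
Self-accelerating decomposition temperature 40.5 °C meets the Code R7 criterion (Self-Reactive), so the polymerization initiator is Code R7.
The organic peroxide kit has self-accelerating decomposition temperature 31.4 °C, which is < 55 °C, so it is Code R7 (Self-Reactive).
Total Code R7: (three 1.14 kg packs = 3.42 kg) + (three 1.18 kg packs = 3.54 kg) + 3.43 kg = 10.39 kg.
10.39 kg exceeds the express courier limit of 10 kg for Code R7.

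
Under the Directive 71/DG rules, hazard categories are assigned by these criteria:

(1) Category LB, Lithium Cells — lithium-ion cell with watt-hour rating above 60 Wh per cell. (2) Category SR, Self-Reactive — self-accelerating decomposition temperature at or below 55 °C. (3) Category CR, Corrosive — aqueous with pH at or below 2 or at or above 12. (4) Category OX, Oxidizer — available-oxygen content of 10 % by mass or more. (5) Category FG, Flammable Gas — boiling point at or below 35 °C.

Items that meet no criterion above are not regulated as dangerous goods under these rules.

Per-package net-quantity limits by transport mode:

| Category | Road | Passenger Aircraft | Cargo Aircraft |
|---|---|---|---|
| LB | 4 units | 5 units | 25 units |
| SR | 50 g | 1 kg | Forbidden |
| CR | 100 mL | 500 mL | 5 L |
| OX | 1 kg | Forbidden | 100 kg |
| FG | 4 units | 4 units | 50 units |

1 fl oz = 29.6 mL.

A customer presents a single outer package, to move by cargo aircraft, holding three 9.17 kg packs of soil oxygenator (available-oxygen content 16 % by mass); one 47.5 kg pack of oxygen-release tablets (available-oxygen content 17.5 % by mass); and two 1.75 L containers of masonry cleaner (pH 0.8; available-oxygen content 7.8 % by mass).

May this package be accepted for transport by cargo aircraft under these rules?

The soil oxygenator has available-oxygen content 16 % by mass, which is ≥ 10 % by mass, so it is Category OX (Oxidizer).
The oxygen-release tablets have available-oxygen content 17.5 % by mass, which is ≥ 10 % by mass, so they are Category OX (Oxidizer).
pH 0.8 meets the Category CR criterion (Corrosive), so the masonry cleaner is Category CR.
Total Category OX: (three 9.17 kg packs = 27.51 kg) + 47.5 kg = 75.01 kg.
75.01 kg is within the cargo aircraft limit of 100 kg for Category OX.
Category CR quantity: two 1.75 L containers = 3.5 L.
3.5 L ≤ 5 L (cargo aircraft limit, Category CR) — within limit.
Every hazard category is within its cargo aircraft limit and no segregation rule is violated.

Yes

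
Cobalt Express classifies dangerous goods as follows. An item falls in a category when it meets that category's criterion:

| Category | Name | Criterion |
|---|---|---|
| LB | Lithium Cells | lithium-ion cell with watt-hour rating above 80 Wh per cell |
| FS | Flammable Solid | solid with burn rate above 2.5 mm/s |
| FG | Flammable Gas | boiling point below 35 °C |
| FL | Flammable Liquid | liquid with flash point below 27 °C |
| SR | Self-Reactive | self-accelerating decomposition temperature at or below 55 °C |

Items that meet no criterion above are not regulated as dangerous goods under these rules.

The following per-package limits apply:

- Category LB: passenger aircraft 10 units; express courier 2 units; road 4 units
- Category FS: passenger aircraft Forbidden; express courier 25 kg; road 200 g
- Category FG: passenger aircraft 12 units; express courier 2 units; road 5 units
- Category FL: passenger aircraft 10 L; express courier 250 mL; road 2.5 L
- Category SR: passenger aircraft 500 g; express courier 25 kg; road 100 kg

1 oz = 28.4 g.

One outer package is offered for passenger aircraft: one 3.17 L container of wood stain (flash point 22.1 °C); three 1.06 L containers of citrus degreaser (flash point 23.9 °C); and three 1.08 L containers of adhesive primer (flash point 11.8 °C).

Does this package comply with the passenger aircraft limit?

With flash point 22.1 °C (< 27 °C), the wood stain falls in Category FL.
With flash point 23.9 °C (< 27 °C), the citrus degreaser falls in Category FL.
Adhesive primer: flash point 11.8 °C < 27 °C → Category FL (Flammable Liquid).
Total Category FL: 3.17 L + (three 1.06 L containers = 3.18 L) + (three 1.08 L containers = 3.24 L) = 9.59 L.
9.59 L ≤ 10 L (passenger aircraft limit, Category FL) — within limit.

Yes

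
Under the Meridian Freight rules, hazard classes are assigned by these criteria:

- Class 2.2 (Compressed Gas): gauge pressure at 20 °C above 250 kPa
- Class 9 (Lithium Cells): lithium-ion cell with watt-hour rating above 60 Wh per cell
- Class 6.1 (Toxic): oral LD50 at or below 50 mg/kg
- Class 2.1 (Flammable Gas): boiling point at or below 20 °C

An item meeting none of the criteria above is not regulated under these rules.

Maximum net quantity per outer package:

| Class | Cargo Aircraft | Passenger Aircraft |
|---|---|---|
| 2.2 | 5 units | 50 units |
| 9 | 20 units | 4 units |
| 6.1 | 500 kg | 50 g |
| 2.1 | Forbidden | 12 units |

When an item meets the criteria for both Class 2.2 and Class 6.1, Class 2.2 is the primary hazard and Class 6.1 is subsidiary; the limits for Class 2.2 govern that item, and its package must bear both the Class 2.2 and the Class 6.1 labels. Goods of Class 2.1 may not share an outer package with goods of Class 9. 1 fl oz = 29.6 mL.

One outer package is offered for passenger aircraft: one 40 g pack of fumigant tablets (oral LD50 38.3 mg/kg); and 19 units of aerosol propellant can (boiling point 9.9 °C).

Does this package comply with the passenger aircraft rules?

The fumigant tablets have oral LD50 38.3 mg/kg, which is ≤ 50 mg/kg, so they are Class 6.1 (Toxic).
Aerosol propellant can: boiling point 9.9 °C ≤ 20 °C → Class 2.1 (Flammable Gas).
Class 6.1 quantity: 40 g.
That is within the Class 6.1 passenger aircraft limit of 50 g.
Class 2.1 quantity: 19 units.
That exceeds the Class 2.1 passenger aircraft limit of 12 units.
The segregation rule (Class 2.1 with Class 9) does not apply to Class 6.1 with Class 2.1.

No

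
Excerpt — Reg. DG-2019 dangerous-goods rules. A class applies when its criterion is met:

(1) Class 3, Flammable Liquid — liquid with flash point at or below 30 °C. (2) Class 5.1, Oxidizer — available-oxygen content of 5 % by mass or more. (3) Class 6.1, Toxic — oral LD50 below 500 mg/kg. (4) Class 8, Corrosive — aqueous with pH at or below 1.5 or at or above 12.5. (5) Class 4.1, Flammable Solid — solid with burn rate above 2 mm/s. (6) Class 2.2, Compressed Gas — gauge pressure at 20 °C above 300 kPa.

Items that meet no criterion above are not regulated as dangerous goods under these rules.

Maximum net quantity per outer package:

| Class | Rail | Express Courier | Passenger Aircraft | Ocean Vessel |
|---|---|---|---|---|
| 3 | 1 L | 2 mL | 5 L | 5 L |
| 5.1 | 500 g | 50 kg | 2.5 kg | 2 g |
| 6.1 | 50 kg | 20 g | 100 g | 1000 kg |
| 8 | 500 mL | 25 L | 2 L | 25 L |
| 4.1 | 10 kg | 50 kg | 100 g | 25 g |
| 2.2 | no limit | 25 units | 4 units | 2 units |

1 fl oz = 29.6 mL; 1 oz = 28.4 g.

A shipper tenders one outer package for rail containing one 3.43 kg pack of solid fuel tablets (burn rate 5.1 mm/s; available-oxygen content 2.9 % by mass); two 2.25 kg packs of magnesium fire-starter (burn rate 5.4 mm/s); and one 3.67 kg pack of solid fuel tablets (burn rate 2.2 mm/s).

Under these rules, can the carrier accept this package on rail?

No

With burn rate 5.1 mm/s (> 2 mm/s), the solid fuel tablets fall in Class 4.1.
With burn rate 5.4 mm/s (> 2 mm/s), the magnesium fire-starter falls in Class 4.1.
Solid fuel tablets: burn rate 2.2 mm/s > 2 mm/s → Class 4.1 (Flammable Solid).
Total Class 4.1: 3.43 kg + (two 2.25 kg packs = 4.5 kg) + 3.67 kg = 11.6 kg.
11.6 kg exceeds the rail limit of 10 kg for Class 4.1.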